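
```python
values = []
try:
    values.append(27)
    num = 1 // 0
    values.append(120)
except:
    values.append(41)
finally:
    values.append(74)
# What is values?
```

Step-by-step execution trace:
1. try: `values.append(27)` → values = [27].
2. `num = 1 // 0` raises ZeroDivisionError; `values.append(120)` is not reached.
3. bare `except` matches → `values.append(41)` → values = [27, 41].
4. finally always runs: `values.append(74)` → values = [27, 41, 74].
Result: [27, 41, 74]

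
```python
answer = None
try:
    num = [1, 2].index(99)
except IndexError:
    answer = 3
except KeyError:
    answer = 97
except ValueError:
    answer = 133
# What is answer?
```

Step-by-step execution trace:
1. `num = [1, 2].index(99)` raises ValueError.
2. `except IndexError` does not match ValueError; skipped.
3. `except KeyError` does not match ValueError; skipped.
4. `except ValueError` matches → answer = 133.
Result: 133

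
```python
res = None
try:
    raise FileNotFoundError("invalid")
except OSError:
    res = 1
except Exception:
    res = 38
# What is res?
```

Step-by-step execution trace:
1. `raise FileNotFoundError(...)` raises FileNotFoundError.
2. `except OSError` matches (FileNotFoundError is a subclass of OSError) → res = 1.
3. `except Exception` is not reached.
Result: 1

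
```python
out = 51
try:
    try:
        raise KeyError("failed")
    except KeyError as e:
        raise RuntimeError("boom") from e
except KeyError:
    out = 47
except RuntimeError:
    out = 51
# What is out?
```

Step-by-step execution trace:
1. Inner try raises KeyError; inner `except KeyError as e` catches it.
2. `raise RuntimeError(...) from e` raises RuntimeError (KeyError is attached as __cause__, but only RuntimeError is active).
3. Outer `except KeyError` does not match RuntimeError; skipped.
4. Outer `except RuntimeError` matches → out = 51.
Result: 51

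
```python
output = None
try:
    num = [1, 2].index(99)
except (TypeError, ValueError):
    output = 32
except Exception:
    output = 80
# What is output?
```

Step-by-step execution trace:
1. `num = [1, 2].index(99)` raises ValueError.
2. `except (TypeError, ValueError)` matches (ValueError is in the tuple) → output = 32.
3. `except Exception` is not reached.
Result: 32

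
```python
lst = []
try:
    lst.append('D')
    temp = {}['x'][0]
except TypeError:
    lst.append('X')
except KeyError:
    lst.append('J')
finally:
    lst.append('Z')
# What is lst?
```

Step-by-step execution trace:
1. try: `lst.append('D')` → lst = ['D'].
2. `temp = {}['x'][0]` raises KeyError.
3. `except TypeError` does not match KeyError; skipped.
4. `except KeyError` matches → `lst.append('J')` → lst = ['D', 'J'].
5. finally always runs: `lst.append('Z')` → lst = ['D', 'J', 'Z'].
Result: ['D', 'J', 'Z']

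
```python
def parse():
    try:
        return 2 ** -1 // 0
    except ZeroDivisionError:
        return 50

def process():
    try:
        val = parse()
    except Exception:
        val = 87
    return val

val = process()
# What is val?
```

Step-by-step execution trace:
1. `process()` calls `parse()`.
2. In parse: `2 ** -1 // 0` raises ZeroDivisionError; `except ZeroDivisionError` catches it → returns 50.
3. In process: `val = parse()` → val = 50. No exception reaches process.
4. `except Exception` is skipped; process returns 50.
5. val = 50.
Result: 50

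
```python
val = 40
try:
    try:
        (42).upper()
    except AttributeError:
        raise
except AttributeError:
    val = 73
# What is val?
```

Step-by-step execution trace:
1. Inner try: `(42).upper()` raises AttributeError.
2. Inner `except AttributeError` matches; bare `raise` re-raises the same AttributeError.
3. Outer `except AttributeError` matches → val = 73.
Result: 73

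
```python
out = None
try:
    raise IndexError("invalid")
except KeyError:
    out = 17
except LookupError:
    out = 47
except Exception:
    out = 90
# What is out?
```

Step-by-step execution trace:
1. `raise IndexError(...)` raises IndexError.
2. `except KeyError` does not match (IndexError is not a subclass of KeyError); skipped.
3. `except LookupError` matches (IndexError is a subclass of LookupError) → out = 47.
4. `except Exception` is not reached.
Result: 47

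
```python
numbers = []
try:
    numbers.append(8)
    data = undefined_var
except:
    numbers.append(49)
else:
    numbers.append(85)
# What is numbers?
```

Step-by-step execution trace:
1. try: `numbers.append(8)` → numbers = [8].
2. `data = undefined_var` raises NameError.
3. bare `except` matches → `numbers.append(49)` → numbers = [8, 49].
4. `else` is skipped (an exception was raised).
Result: [8, 49]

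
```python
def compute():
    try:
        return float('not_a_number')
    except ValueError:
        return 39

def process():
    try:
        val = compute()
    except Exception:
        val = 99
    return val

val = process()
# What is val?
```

Step-by-step execution trace:
1. `process()` calls `compute()`.
2. In compute: `float('not_a_number')` raises ValueError; `except ValueError` catches it → returns 39.
3. In process: `val = compute()` → val = 39. No exception reaches process.
4. `except Exception` is skipped; process returns 39.
5. val = 39.
Result: 39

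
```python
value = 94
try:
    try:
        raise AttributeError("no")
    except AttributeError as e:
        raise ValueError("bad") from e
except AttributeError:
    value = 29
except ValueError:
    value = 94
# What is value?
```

Step-by-step execution trace:
1. Inner try raises AttributeError; inner `except AttributeError as e` catches it.
2. `raise ValueError(...) from e` raises ValueError (AttributeError is attached as __cause__, but only ValueError is active).
3. Outer `except AttributeError` does not match ValueError; skipped.
4. Outer `except ValueError` matches → value = 94.
Result: 94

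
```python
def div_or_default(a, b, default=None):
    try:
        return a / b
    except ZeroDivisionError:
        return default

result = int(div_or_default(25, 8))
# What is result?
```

Step-by-step execution trace:
1. `div_or_default(25, 8)` enters try: `return 25 / 8` → returns 3.125. No exception raised.
2. `except ZeroDivisionError` is skipped.
3. `int(3.125)` → 3 → result = 3.
Result: 3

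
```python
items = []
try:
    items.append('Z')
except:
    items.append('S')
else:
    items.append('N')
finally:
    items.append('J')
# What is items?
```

Step-by-step execution trace:
1. try: `items.append('Z')` → items = ['Z']. No exception raised.
2. `except` is skipped.
3. `else` runs: `items.append('N')` → items = ['Z', 'N'].
4. `finally` always runs: `items.append('J')` → items = ['Z', 'N', 'J'].
Result: ['Z', 'N', 'J']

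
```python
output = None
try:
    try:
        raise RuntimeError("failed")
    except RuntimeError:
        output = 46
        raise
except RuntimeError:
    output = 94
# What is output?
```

Step-by-step execution trace:
1. Inner try: `raise RuntimeError("failed")` raises RuntimeError.
2. Inner `except RuntimeError` matches → output = 46.
3. bare `raise` re-raises the same RuntimeError.
4. Outer `except RuntimeError` matches → output = 94.
Result: 94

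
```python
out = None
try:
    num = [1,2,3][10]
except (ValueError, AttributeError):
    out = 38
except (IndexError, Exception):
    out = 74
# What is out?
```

Step-by-step execution trace:
1. `num = [1,2,3][10]` raises IndexError.
2. `except (ValueError, AttributeError)` does not match IndexError; skipped.
3. `except (IndexError, Exception)` matches (IndexError is in the tuple) → out = 74.
Result: 74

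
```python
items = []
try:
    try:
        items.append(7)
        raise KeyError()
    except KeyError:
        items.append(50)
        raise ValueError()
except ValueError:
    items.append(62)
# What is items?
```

Step-by-step execution trace:
1. Inner try: `items.append(7)` → items = [7].
2. `raise KeyError()` raises KeyError.
3. Inner `except KeyError` matches → `items.append(50)` → items = [7, 50].
4. `raise ValueError()` raises ValueError; propagates to outer try.
5. Outer `except ValueError` matches → `items.append(62)` → items = [7, 50, 62].
Result: [7, 50, 62]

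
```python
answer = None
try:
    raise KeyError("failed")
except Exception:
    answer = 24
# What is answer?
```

Step-by-step execution trace:
1. `raise KeyError(...)` raises KeyError.
2. `except Exception` matches (KeyError is a subclass of Exception) → answer = 24.
Result: 24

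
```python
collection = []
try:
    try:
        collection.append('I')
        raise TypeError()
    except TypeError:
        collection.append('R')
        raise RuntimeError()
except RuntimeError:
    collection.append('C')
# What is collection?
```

Step-by-step execution trace:
1. Inner try: `collection.append('I')` → collection = ['I'].
2. `raise TypeError()` raises TypeError.
3. Inner `except TypeError` matches → `collection.append('R')` → collection = ['I', 'R'].
4. `raise RuntimeError()` raises RuntimeError; propagates to outer try.
5. Outer `except RuntimeError` matches → `collection.append('C')` → collection = ['I', 'R', 'C'].
Result: ['I', 'R', 'C']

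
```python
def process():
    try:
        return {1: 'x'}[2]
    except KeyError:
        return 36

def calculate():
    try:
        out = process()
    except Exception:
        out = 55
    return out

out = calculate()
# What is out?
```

Step-by-step execution trace:
1. `calculate()` calls `process()`.
2. In process: `{1: 'x'}[2]` raises KeyError; `except KeyError` catches it → returns 36.
3. In calculate: `out = process()` → out = 36. No exception reaches calculate.
4. `except Exception` is skipped; calculate returns 36.
5. out = 36.
Result: 36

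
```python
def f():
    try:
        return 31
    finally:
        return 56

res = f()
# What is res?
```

Step-by-step execution trace:
1. `f()` enters try: `return 31` sets pending return value 31.
2. Before returning, `finally: return 56` runs and overrides the pending return.
3. f() returns 56 → res = 56.
Result: 56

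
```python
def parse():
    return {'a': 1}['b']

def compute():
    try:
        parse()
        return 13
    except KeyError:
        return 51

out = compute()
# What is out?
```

Step-by-step execution trace:
1. `compute()` calls `parse()`.
2. `parse()` evaluates `{'a': 1}['b']`, which raises KeyError; it propagates to the caller.
3. `return 13` is not reached.
4. `except KeyError` in compute matches → returns 51.
5. out = 51.
Result: 51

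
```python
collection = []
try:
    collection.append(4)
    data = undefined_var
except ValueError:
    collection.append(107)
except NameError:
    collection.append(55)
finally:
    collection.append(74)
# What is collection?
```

Step-by-step execution trace:
1. try: `collection.append(4)` → collection = [4].
2. `data = undefined_var` raises NameError.
3. `except ValueError` does not match NameError; skipped.
4. `except NameError` matches → `collection.append(55)` → collection = [4, 55].
5. finally always runs: `collection.append(74)` → collection = [4, 55, 74].
Result: [4, 55, 74]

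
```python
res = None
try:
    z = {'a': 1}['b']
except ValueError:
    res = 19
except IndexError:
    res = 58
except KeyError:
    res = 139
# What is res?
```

Step-by-step execution trace:
1. `z = {'a': 1}['b']` raises KeyError.
2. `except ValueError` does not match KeyError; skipped.
3. `except IndexError` does not match KeyError; skipped.
4. `except KeyError` matches → res = 139.
Result: 139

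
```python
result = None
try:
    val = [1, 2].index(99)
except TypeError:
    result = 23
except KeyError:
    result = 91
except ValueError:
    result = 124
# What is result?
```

Step-by-step execution trace:
1. `val = [1, 2].index(99)` raises ValueError.
2. `except TypeError` does not match ValueError; skipped.
3. `except KeyError` does not match ValueError; skipped.
4. `except ValueError` matches → result = 124.
Result: 124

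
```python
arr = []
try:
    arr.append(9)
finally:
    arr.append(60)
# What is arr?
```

Step-by-step execution trace:
1. try: `arr.append(9)` → arr = [9].
2. The try body completes without raising.
3. finally always runs: `arr.append(60)` → arr = [9, 60].
Result: [9, 60]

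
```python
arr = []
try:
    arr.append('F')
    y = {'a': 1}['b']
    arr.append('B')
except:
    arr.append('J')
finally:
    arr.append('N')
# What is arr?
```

Step-by-step execution trace:
1. try: `arr.append('F')` → arr = ['F'].
2. `y = {'a': 1}['b']` raises KeyError; `arr.append('B')` is not reached.
3. bare `except` matches → `arr.append('J')` → arr = ['F', 'J'].
4. finally always runs: `arr.append('N')` → arr = ['F', 'J', 'N'].
Result: ['F', 'J', 'N']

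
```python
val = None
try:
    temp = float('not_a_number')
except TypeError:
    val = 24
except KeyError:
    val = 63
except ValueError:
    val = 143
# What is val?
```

Step-by-step execution trace:
1. `temp = float('not_a_number')` raises ValueError.
2. `except TypeError` does not match ValueError; skipped.
3. `except KeyError` does not match ValueError; skipped.
4. `except ValueError` matches → val = 143.
Result: 143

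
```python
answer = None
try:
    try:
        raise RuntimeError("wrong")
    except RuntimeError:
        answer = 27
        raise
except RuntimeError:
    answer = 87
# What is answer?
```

Step-by-step execution trace:
1. Inner try: `raise RuntimeError("wrong")` raises RuntimeError.
2. Inner `except RuntimeError` matches → answer = 27.
3. bare `raise` re-raises the same RuntimeError.
4. Outer `except RuntimeError` matches → answer = 87.
Result: 87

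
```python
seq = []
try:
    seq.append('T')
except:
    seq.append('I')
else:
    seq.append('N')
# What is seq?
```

Step-by-step execution trace:
1. try: `seq.append('T')` → seq = ['T']. No exception raised.
2. `except` is skipped.
3. `else` runs (try completed without exception): `seq.append('N')` → seq = ['T', 'N'].
Result: ['T', 'N']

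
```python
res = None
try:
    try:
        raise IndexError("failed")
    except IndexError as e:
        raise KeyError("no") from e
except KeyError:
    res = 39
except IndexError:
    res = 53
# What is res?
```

Step-by-step execution trace:
1. Inner try raises IndexError; inner `except IndexError as e` catches it.
2. `raise KeyError(...) from e` raises KeyError (IndexError is attached as __cause__, but only KeyError is active).
3. Outer `except KeyError` matches → res = 39.
4. `except IndexError` is not reached.
Result: 39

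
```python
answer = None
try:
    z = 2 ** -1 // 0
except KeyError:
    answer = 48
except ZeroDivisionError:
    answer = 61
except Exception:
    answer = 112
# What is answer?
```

Step-by-step execution trace:
1. `z = 2 ** -1 // 0` raises ZeroDivisionError.
2. `except KeyError` does not match ZeroDivisionError; skipped.
3. `except ZeroDivisionError` matches → answer = 61.
4. Remaining except clauses are skipped.
Result: 61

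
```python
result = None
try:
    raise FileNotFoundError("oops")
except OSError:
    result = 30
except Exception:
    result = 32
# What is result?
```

Step-by-step execution trace:
1. `raise FileNotFoundError(...)` raises FileNotFoundError.
2. `except OSError` matches (FileNotFoundError is a subclass of OSError) → result = 30.
3. `except Exception` is not reached.
Result: 30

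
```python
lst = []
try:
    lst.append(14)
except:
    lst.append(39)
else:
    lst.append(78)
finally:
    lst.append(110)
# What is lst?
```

Step-by-step execution trace:
1. try: `lst.append(14)` → lst = [14]. No exception raised.
2. `except` is skipped.
3. `else` runs: `lst.append(78)` → lst = [14, 78].
4. `finally` always runs: `lst.append(110)` → lst = [14, 78, 110].
Result: [14, 78, 110]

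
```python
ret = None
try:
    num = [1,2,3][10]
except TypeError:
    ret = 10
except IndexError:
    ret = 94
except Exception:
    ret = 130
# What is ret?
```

Step-by-step execution trace:
1. `num = [1,2,3][10]` raises IndexError.
2. `except TypeError` does not match IndexError; skipped.
3. `except IndexError` matches → ret = 94.
4. Remaining except clauses are skipped.
Result: 94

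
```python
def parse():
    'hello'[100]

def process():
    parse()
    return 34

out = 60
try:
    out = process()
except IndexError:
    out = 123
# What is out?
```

Step-by-step execution trace:
1. out starts at 60.
2. try: `process()` calls `parse()`.
3. `parse()` evaluates `'hello'[100]`, which raises IndexError; it propagates through process (uncaught).
4. `return 34` in process is not reached; the assignment to out does not complete.
5. `except IndexError` matches → out = 123.
Result: 123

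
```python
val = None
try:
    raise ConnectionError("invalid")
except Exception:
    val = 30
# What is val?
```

Step-by-step execution trace:
1. `raise ConnectionError(...)` raises ConnectionError.
2. `except Exception` matches (ConnectionError is a subclass of Exception) → val = 30.
Result: 30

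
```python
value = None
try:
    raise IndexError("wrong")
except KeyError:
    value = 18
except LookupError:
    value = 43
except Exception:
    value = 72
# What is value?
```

Step-by-step execution trace:
1. `raise IndexError(...)` raises IndexError.
2. `except KeyError` does not match (IndexError is not a subclass of KeyError); skipped.
3. `except LookupError` matches (IndexError is a subclass of LookupError) → value = 43.
4. `except Exception` is not reached.
Result: 43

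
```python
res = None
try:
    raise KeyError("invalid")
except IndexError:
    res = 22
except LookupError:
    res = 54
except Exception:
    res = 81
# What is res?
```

Step-by-step execution trace:
1. `raise KeyError(...)` raises KeyError.
2. `except IndexError` does not match (KeyError is not a subclass of IndexError); skipped.
3. `except LookupError` matches (KeyError is a subclass of LookupError) → res = 54.
4. `except Exception` is not reached.
Result: 54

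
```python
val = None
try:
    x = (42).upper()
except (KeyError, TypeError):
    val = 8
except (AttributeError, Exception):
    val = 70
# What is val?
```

Step-by-step execution trace:
1. `x = (42).upper()` raises AttributeError.
2. `except (KeyError, TypeError)` does not match AttributeError; skipped.
3. `except (AttributeError, Exception)` matches (AttributeError is in the tuple) → val = 70.
Result: 70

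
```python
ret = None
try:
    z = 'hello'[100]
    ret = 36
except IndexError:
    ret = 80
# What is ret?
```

Step-by-step execution trace:
1. `z = 'hello'[100]` raises IndexError.
2. `ret = 36` is not reached.
3. `except IndexError` matches → ret = 80.
Result: 80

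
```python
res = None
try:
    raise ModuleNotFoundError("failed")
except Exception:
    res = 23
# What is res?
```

Step-by-step execution trace:
1. `raise ModuleNotFoundError(...)` raises ModuleNotFoundError.
2. `except Exception` matches (ModuleNotFoundError is a subclass of Exception) → res = 23.
Result: 23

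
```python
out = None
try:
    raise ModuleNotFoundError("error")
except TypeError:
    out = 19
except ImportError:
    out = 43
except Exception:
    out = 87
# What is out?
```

Step-by-step execution trace:
1. `raise ModuleNotFoundError(...)` raises ModuleNotFoundError.
2. `except TypeError` does not match (ModuleNotFoundError is not a subclass of TypeError); skipped.
3. `except ImportError` matches (ModuleNotFoundError is a subclass of ImportError) → out = 43.
4. `except Exception` is not reached.
Result: 43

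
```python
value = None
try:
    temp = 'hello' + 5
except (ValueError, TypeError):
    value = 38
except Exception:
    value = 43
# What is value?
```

Step-by-step execution trace:
1. `temp = 'hello' + 5` raises TypeError.
2. `except (ValueError, TypeError)` matches (TypeError is in the tuple) → value = 38.
3. `except Exception` is not reached.
Result: 38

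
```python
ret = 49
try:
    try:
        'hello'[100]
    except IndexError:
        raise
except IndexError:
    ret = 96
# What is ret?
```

Step-by-step execution trace:
1. Inner try: `'hello'[100]` raises IndexError.
2. Inner `except IndexError` matches; bare `raise` re-raises the same IndexError.
3. Outer `except IndexError` matches → ret = 96.
Result: 96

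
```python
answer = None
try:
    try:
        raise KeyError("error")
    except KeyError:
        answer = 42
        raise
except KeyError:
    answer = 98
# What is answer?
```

Step-by-step execution trace:
1. Inner try: `raise KeyError("error")` raises KeyError.
2. Inner `except KeyError` matches → answer = 42.
3. bare `raise` re-raises the same KeyError.
4. Outer `except KeyError` matches → answer = 98.
Result: 98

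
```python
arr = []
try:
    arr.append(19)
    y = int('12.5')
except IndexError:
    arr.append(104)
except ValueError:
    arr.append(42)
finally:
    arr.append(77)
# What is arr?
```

Step-by-step execution trace:
1. try: `arr.append(19)` → arr = [19].
2. `y = int('12.5')` raises ValueError.
3. `except IndexError` does not match ValueError; skipped.
4. `except ValueError` matches → `arr.append(42)` → arr = [19, 42].
5. finally always runs: `arr.append(77)` → arr = [19, 42, 77].
Result: [19, 42, 77]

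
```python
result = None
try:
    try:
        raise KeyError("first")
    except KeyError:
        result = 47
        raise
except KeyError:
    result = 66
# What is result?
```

Step-by-step execution trace:
1. Inner try: `raise KeyError("first")` raises KeyError.
2. Inner `except KeyError` matches → result = 47.
3. bare `raise` re-raises the same KeyError.
4. Outer `except KeyError` matches → result = 66.
Result: 66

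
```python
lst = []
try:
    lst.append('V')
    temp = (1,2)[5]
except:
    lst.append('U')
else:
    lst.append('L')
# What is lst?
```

Step-by-step execution trace:
1. try: `lst.append('V')` → lst = ['V'].
2. `temp = (1,2)[5]` raises IndexError.
3. bare `except` matches → `lst.append('U')` → lst = ['V', 'U'].
4. `else` is skipped (an exception was raised).
Result: ['V', 'U']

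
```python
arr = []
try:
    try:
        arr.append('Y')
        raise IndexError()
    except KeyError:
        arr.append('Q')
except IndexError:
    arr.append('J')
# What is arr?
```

Step-by-step execution trace:
1. Inner try: `arr.append('Y')` → arr = ['Y'].
2. `raise IndexError()` raises IndexError.
3. Inner `except KeyError` does not match IndexError; exception propagates to outer try.
4. Outer `except IndexError` matches → `arr.append('J')` → arr = ['Y', 'J'].
Result: ['Y', 'J']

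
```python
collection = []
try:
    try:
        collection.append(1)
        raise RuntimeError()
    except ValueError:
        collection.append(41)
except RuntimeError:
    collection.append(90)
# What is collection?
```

Step-by-step execution trace:
1. Inner try: `collection.append(1)` → collection = [1].
2. `raise RuntimeError()` raises RuntimeError.
3. Inner `except ValueError` does not match RuntimeError; exception propagates to outer try.
4. Outer `except RuntimeError` matches → `collection.append(90)` → collection = [1, 90].
Result: [1, 90]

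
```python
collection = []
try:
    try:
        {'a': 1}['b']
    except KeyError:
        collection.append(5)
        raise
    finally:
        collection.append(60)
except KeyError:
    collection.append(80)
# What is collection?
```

Step-by-step execution trace:
1. Inner try: `{'a': 1}['b']` raises KeyError.
2. Inner `except KeyError` matches → `collection.append(5)` → collection = [5].
3. bare `raise` re-raises KeyError.
4. Inner `finally` runs during unwinding: `collection.append(60)` → collection = [5, 60].
5. Outer `except KeyError` matches → `collection.append(80)` → collection = [5, 60, 80].
Result: [5, 60, 80]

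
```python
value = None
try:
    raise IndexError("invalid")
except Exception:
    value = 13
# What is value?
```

Step-by-step execution trace:
1. `raise IndexError(...)` raises IndexError.
2. `except Exception` matches (IndexError is a subclass of Exception) → value = 13.
Result: 13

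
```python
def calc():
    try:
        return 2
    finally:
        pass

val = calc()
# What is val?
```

Step-by-step execution trace:
1. `calc()` enters try: `return 2` sets pending return value 2.
2. Before returning, `finally: pass` runs (no effect).
3. calc() returns 2 → val = 2.
Result: 2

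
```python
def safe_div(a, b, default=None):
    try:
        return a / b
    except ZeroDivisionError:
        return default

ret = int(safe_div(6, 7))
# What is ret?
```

Step-by-step execution trace:
1. `safe_div(6, 7)` enters try: `return 6 / 7` → returns 0.8571428571428571. No exception raised.
2. `except ZeroDivisionError` is skipped.
3. `int(0.8571428571428571)` → 0 → ret = 0.
Result: 0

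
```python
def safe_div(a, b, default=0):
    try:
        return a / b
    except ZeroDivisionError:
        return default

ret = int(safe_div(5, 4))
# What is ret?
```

Step-by-step execution trace:
1. `safe_div(5, 4)` enters try: `return 5 / 4` → returns 1.25. No exception raised.
2. `except ZeroDivisionError` is skipped.
3. `int(1.25)` → 1 → ret = 1.
Result: 1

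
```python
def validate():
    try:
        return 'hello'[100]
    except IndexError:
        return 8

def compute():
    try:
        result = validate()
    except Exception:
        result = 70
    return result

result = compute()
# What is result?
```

Step-by-step execution trace:
1. `compute()` calls `validate()`.
2. In validate: `'hello'[100]` raises IndexError; `except IndexError` catches it → returns 8.
3. In compute: `result = validate()` → result = 8. No exception reaches compute.
4. `except Exception` is skipped; compute returns 8.
5. result = 8.
Result: 8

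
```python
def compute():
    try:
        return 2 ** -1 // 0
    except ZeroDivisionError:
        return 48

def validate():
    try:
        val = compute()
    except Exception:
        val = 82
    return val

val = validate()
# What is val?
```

Step-by-step execution trace:
1. `validate()` calls `compute()`.
2. In compute: `2 ** -1 // 0` raises ZeroDivisionError; `except ZeroDivisionError` catches it → returns 48.
3. In validate: `val = compute()` → val = 48. No exception reaches validate.
4. `except Exception` is skipped; validate returns 48.
5. val = 48.
Result: 48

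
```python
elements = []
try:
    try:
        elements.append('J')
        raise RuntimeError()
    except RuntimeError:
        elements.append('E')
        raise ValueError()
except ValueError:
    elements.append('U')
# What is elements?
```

Step-by-step execution trace:
1. Inner try: `elements.append('J')` → elements = ['J'].
2. `raise RuntimeError()` raises RuntimeError.
3. Inner `except RuntimeError` matches → `elements.append('E')` → elements = ['J', 'E'].
4. `raise ValueError()` raises ValueError; propagates to outer try.
5. Outer `except ValueError` matches → `elements.append('U')` → elements = ['J', 'E', 'U'].
Result: ['J', 'E', 'U']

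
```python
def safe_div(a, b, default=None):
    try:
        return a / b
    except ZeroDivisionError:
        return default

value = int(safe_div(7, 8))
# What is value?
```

Step-by-step execution trace:
1. `safe_div(7, 8)` enters try: `return 7 / 8` → returns 0.875. No exception raised.
2. `except ZeroDivisionError` is skipped.
3. `int(0.875)` → 0 → value = 0.
Result: 0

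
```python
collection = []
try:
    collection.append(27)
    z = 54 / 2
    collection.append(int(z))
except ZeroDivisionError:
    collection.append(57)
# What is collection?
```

Step-by-step execution trace:
1. try: `collection.append(27)` → collection = [27].
2. `z = 54 / 2` → z = 27.0. No exception raised.
3. `collection.append(int(z))` → collection = [27, 27].
4. `except ZeroDivisionError` is skipped (no exception was raised).
Result: [27, 27]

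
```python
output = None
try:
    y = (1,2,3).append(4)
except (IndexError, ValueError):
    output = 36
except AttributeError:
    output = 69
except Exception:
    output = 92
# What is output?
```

Step-by-step execution trace:
1. `y = (1,2,3).append(4)` raises AttributeError.
2. `except (IndexError, ValueError)` does not match AttributeError; skipped.
3. `except AttributeError` matches (exact type match) → output = 69.
4. `except Exception` is not reached.
Result: 69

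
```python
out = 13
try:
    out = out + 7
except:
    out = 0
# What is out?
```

Step-by-step execution trace:
1. out starts at 13.
2. try: `out = out + 7` → out = 20. No exception raised.
3. `except` is skipped.
Result: 20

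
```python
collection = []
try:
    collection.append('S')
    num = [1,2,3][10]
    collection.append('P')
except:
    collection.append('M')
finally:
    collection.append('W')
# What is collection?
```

Step-by-step execution trace:
1. try: `collection.append('S')` → collection = ['S'].
2. `num = [1,2,3][10]` raises IndexError; `collection.append('P')` is not reached.
3. bare `except` matches → `collection.append('M')` → collection = ['S', 'M'].
4. finally always runs: `collection.append('W')` → collection = ['S', 'M', 'W'].
Result: ['S', 'M', 'W']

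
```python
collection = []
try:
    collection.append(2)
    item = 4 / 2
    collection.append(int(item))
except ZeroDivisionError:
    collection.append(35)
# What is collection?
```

Step-by-step execution trace:
1. try: `collection.append(2)` → collection = [2].
2. `item = 4 / 2` → item = 2.0. No exception raised.
3. `collection.append(int(item))` → collection = [2, 2].
4. `except ZeroDivisionError` is skipped (no exception was raised).
Result: [2, 2]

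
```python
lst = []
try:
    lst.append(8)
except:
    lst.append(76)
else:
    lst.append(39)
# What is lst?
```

Step-by-step execution trace:
1. try: `lst.append(8)` → lst = [8]. No exception raised.
2. `except` is skipped.
3. `else` runs (try completed without exception): `lst.append(39)` → lst = [8, 39].
Result: [8, 39]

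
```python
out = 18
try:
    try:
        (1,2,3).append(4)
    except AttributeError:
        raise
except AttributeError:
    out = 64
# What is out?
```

Step-by-step execution trace:
1. Inner try: `(1,2,3).append(4)` raises AttributeError.
2. Inner `except AttributeError` matches; bare `raise` re-raises the same AttributeError.
3. Outer `except AttributeError` matches → out = 64.
Result: 64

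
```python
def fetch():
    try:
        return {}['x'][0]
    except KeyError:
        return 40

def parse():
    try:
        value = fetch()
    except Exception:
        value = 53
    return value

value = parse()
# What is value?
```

Step-by-step execution trace:
1. `parse()` calls `fetch()`.
2. In fetch: `{}['x'][0]` raises KeyError; `except KeyError` catches it → returns 40.
3. In parse: `value = fetch()` → value = 40. No exception reaches parse.
4. `except Exception` is skipped; parse returns 40.
5. value = 40.
Result: 40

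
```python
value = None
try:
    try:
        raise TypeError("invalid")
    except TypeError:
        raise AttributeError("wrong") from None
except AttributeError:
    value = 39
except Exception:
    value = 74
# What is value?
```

Step-by-step execution trace:
1. Inner try raises TypeError; inner `except TypeError` catches it.
2. `raise AttributeError(...) from None` raises AttributeError (from None suppresses __context__, but the active exception is still AttributeError).
3. Outer `except AttributeError` matches → value = 39.
4. `except Exception` is not reached.
Result: 39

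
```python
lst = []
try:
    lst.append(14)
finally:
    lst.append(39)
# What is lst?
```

Step-by-step execution trace:
1. try: `lst.append(14)` → lst = [14].
2. The try body completes without raising.
3. finally always runs: `lst.append(39)` → lst = [14, 39].
Result: [14, 39]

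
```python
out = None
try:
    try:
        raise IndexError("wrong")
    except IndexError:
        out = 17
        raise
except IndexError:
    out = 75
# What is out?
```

Step-by-step execution trace:
1. Inner try: `raise IndexError("wrong")` raises IndexError.
2. Inner `except IndexError` matches → out = 17.
3. bare `raise` re-raises the same IndexError.
4. Outer `except IndexError` matches → out = 75.
Result: 75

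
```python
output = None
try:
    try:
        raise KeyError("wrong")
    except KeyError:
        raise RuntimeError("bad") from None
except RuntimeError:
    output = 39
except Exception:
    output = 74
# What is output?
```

Step-by-step execution trace:
1. Inner try raises KeyError; inner `except KeyError` catches it.
2. `raise RuntimeError(...) from None` raises RuntimeError (from None suppresses __context__, but the active exception is still RuntimeError).
3. Outer `except RuntimeError` matches → output = 39.
4. `except Exception` is not reached.
Result: 39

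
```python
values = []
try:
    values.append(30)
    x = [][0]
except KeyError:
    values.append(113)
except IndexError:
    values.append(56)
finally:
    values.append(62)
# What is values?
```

Step-by-step execution trace:
1. try: `values.append(30)` → values = [30].
2. `x = [][0]` raises IndexError.
3. `except KeyError` does not match IndexError; skipped.
4. `except IndexError` matches → `values.append(56)` → values = [30, 56].
5. finally always runs: `values.append(62)` → values = [30, 56, 62].
Result: [30, 56, 62]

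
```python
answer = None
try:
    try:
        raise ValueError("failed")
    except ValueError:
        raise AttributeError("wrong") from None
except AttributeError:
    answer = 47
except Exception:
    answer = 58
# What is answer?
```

Step-by-step execution trace:
1. Inner try raises ValueError; inner `except ValueError` catches it.
2. `raise AttributeError(...) from None` raises AttributeError (from None suppresses __context__, but the active exception is still AttributeError).
3. Outer `except AttributeError` matches → answer = 47.
4. `except Exception` is not reached.
Result: 47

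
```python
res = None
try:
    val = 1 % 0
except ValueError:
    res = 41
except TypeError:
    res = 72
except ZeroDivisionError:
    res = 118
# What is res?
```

Step-by-step execution trace:
1. `val = 1 % 0` raises ZeroDivisionError.
2. `except ValueError` does not match ZeroDivisionError; skipped.
3. `except TypeError` does not match ZeroDivisionError; skipped.
4. `except ZeroDivisionError` matches → res = 118.
Result: 118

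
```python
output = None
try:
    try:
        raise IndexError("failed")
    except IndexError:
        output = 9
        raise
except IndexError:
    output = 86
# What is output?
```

Step-by-step execution trace:
1. Inner try: `raise IndexError("failed")` raises IndexError.
2. Inner `except IndexError` matches → output = 9.
3. bare `raise` re-raises the same IndexError.
4. Outer `except IndexError` matches → output = 86.
Result: 86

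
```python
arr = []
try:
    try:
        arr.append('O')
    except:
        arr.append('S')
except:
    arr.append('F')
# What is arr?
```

Step-by-step execution trace:
1. Inner try: `arr.append('O')` → arr = ['O']. No exception raised.
2. Inner `except` is skipped.
3. Inner try completes normally; outer `except` is skipped.
Result: ['O']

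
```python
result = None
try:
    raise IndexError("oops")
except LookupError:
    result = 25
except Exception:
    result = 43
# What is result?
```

Step-by-step execution trace:
1. `raise IndexError(...)` raises IndexError.
2. `except LookupError` matches (IndexError is a subclass of LookupError) → result = 25.
3. `except Exception` is not reached.
Result: 25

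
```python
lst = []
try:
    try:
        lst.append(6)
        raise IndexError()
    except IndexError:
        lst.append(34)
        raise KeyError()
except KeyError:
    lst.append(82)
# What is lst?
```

Step-by-step execution trace:
1. Inner try: `lst.append(6)` → lst = [6].
2. `raise IndexError()` raises IndexError.
3. Inner `except IndexError` matches → `lst.append(34)` → lst = [6, 34].
4. `raise KeyError()` raises KeyError; propagates to outer try.
5. Outer `except KeyError` matches → `lst.append(82)` → lst = [6, 34, 82].
Result: [6, 34, 82]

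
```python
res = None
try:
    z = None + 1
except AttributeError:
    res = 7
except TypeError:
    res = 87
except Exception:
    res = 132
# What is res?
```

Step-by-step execution trace:
1. `z = None + 1` raises TypeError.
2. `except AttributeError` does not match TypeError; skipped.
3. `except TypeError` matches → res = 87.
4. Remaining except clauses are skipped.
Result: 87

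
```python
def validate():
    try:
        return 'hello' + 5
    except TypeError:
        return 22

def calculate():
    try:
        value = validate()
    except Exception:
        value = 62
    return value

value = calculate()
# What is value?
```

Step-by-step execution trace:
1. `calculate()` calls `validate()`.
2. In validate: `'hello' + 5` raises TypeError; `except TypeError` catches it → returns 22.
3. In calculate: `value = validate()` → value = 22. No exception reaches calculate.
4. `except Exception` is skipped; calculate returns 22.
5. value = 22.
Result: 22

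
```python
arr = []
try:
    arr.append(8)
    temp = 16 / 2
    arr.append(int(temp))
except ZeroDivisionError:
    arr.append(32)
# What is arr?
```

Step-by-step execution trace:
1. try: `arr.append(8)` → arr = [8].
2. `temp = 16 / 2` → temp = 8.0. No exception raised.
3. `arr.append(int(temp))` → arr = [8, 8].
4. `except ZeroDivisionError` is skipped (no exception was raised).
Result: [8, 8]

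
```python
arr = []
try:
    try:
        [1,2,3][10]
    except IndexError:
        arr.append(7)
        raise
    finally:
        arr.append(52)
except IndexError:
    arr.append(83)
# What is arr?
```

Step-by-step execution trace:
1. Inner try: `[1,2,3][10]` raises IndexError.
2. Inner `except IndexError` matches → `arr.append(7)` → arr = [7].
3. bare `raise` re-raises IndexError.
4. Inner `finally` runs during unwinding: `arr.append(52)` → arr = [7, 52].
5. Outer `except IndexError` matches → `arr.append(83)` → arr = [7, 52, 83].
Result: [7, 52, 83]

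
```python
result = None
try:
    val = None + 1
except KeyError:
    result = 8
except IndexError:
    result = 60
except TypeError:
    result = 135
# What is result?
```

Step-by-step execution trace:
1. `val = None + 1` raises TypeError.
2. `except KeyError` does not match TypeError; skipped.
3. `except IndexError` does not match TypeError; skipped.
4. `except TypeError` matches → result = 135.
Result: 135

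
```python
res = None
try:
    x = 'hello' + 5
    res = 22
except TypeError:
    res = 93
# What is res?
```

Step-by-step execution trace:
1. `x = 'hello' + 5` raises TypeError.
2. `res = 22` is not reached.
3. `except TypeError` matches → res = 93.
Result: 93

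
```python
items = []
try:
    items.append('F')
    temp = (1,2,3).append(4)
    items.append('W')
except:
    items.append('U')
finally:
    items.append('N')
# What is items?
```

Step-by-step execution trace:
1. try: `items.append('F')` → items = ['F'].
2. `temp = (1,2,3).append(4)` raises AttributeError; `items.append('W')` is not reached.
3. bare `except` matches → `items.append('U')` → items = ['F', 'U'].
4. finally always runs: `items.append('N')` → items = ['F', 'U', 'N'].
Result: ['F', 'U', 'N']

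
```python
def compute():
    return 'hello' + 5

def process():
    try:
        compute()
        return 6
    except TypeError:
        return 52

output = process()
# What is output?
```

Step-by-step execution trace:
1. `process()` calls `compute()`.
2. `compute()` evaluates `'hello' + 5`, which raises TypeError; it propagates to the caller.
3. `return 6` is not reached.
4. `except TypeError` in process matches → returns 52.
5. output = 52.
Result: 52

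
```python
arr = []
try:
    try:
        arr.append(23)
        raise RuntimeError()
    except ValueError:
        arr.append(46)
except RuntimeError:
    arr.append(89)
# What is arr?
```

Step-by-step execution trace:
1. Inner try: `arr.append(23)` → arr = [23].
2. `raise RuntimeError()` raises RuntimeError.
3. Inner `except ValueError` does not match RuntimeError; exception propagates to outer try.
4. Outer `except RuntimeError` matches → `arr.append(89)` → arr = [23, 89].
Result: [23, 89]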